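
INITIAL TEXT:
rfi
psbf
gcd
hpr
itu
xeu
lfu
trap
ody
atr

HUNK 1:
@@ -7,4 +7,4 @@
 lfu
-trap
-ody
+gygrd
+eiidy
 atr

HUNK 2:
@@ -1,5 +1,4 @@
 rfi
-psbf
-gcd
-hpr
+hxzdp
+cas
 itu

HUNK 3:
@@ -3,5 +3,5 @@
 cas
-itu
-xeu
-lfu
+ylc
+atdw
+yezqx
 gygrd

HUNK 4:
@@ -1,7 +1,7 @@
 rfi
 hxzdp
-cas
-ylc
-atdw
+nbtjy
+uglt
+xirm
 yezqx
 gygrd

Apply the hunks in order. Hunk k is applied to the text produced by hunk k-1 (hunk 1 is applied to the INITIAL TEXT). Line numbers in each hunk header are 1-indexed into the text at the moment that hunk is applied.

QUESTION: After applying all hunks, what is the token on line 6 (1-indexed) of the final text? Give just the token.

Answer: yezqx

Derivation:
Hunk 1: at line 7 remove [trap,ody] add [gygrd,eiidy] -> 10 lines: rfi psbf gcd hpr itu xeu lfu gygrd eiidy atr
Hunk 2: at line 1 remove [psbf,gcd,hpr] add [hxzdp,cas] -> 9 lines: rfi hxzdp cas itu xeu lfu gygrd eiidy atr
Hunk 3: at line 3 remove [itu,xeu,lfu] add [ylc,atdw,yezqx] -> 9 lines: rfi hxzdp cas ylc atdw yezqx gygrd eiidy atr
Hunk 4: at line 1 remove [cas,ylc,atdw] add [nbtjy,uglt,xirm] -> 9 lines: rfi hxzdp nbtjy uglt xirm yezqx gygrd eiidy atr
Final line 6: yezqx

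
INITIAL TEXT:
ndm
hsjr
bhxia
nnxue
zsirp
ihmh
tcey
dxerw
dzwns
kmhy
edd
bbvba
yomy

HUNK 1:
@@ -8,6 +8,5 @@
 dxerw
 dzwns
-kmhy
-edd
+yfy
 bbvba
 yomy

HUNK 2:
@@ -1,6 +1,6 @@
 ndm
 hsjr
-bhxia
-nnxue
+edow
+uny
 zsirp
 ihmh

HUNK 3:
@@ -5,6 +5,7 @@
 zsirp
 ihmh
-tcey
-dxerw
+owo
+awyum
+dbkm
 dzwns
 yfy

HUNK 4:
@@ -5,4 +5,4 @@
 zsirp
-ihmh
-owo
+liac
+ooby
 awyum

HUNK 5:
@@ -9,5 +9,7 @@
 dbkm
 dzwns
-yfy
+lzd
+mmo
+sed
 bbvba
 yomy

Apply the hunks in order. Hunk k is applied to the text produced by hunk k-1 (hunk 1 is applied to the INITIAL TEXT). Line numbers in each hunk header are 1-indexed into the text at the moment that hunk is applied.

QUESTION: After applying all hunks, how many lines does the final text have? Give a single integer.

Hunk 1: at line 8 remove [kmhy,edd] add [yfy] -> 12 lines: ndm hsjr bhxia nnxue zsirp ihmh tcey dxerw dzwns yfy bbvba yomy
Hunk 2: at line 1 remove [bhxia,nnxue] add [edow,uny] -> 12 lines: ndm hsjr edow uny zsirp ihmh tcey dxerw dzwns yfy bbvba yomy
Hunk 3: at line 5 remove [tcey,dxerw] add [owo,awyum,dbkm] -> 13 lines: ndm hsjr edow uny zsirp ihmh owo awyum dbkm dzwns yfy bbvba yomy
Hunk 4: at line 5 remove [ihmh,owo] add [liac,ooby] -> 13 lines: ndm hsjr edow uny zsirp liac ooby awyum dbkm dzwns yfy bbvba yomy
Hunk 5: at line 9 remove [yfy] add [lzd,mmo,sed] -> 15 lines: ndm hsjr edow uny zsirp liac ooby awyum dbkm dzwns lzd mmo sed bbvba yomy
Final line count: 15

Answer: 15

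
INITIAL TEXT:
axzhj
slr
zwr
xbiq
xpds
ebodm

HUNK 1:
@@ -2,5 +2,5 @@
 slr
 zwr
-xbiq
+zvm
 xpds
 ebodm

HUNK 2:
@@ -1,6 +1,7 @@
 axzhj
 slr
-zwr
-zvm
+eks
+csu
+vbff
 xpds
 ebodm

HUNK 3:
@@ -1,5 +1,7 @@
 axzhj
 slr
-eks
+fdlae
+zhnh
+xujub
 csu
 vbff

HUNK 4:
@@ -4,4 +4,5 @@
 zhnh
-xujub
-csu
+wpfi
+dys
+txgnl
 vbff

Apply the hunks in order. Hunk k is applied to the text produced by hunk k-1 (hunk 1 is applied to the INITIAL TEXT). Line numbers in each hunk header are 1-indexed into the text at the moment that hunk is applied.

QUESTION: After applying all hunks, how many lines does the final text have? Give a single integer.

Hunk 1: at line 2 remove [xbiq] add [zvm] -> 6 lines: axzhj slr zwr zvm xpds ebodm
Hunk 2: at line 1 remove [zwr,zvm] add [eks,csu,vbff] -> 7 lines: axzhj slr eks csu vbff xpds ebodm
Hunk 3: at line 1 remove [eks] add [fdlae,zhnh,xujub] -> 9 lines: axzhj slr fdlae zhnh xujub csu vbff xpds ebodm
Hunk 4: at line 4 remove [xujub,csu] add [wpfi,dys,txgnl] -> 10 lines: axzhj slr fdlae zhnh wpfi dys txgnl vbff xpds ebodm
Final line count: 10

Answer: 10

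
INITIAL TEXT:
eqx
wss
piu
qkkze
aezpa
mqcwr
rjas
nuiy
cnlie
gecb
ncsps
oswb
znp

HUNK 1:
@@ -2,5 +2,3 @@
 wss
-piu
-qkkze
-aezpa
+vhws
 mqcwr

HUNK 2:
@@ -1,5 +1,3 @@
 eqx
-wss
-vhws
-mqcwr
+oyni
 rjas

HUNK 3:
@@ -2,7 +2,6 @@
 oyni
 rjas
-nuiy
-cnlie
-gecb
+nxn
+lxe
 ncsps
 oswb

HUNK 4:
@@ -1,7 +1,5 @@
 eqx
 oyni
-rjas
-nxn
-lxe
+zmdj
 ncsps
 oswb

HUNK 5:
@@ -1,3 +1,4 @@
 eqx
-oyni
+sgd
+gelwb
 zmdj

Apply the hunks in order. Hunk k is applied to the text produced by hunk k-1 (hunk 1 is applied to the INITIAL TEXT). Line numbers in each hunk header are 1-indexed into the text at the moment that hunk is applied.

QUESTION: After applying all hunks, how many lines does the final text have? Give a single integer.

Hunk 1: at line 2 remove [piu,qkkze,aezpa] add [vhws] -> 11 lines: eqx wss vhws mqcwr rjas nuiy cnlie gecb ncsps oswb znp
Hunk 2: at line 1 remove [wss,vhws,mqcwr] add [oyni] -> 9 lines: eqx oyni rjas nuiy cnlie gecb ncsps oswb znp
Hunk 3: at line 2 remove [nuiy,cnlie,gecb] add [nxn,lxe] -> 8 lines: eqx oyni rjas nxn lxe ncsps oswb znp
Hunk 4: at line 1 remove [rjas,nxn,lxe] add [zmdj] -> 6 lines: eqx oyni zmdj ncsps oswb znp
Hunk 5: at line 1 remove [oyni] add [sgd,gelwb] -> 7 lines: eqx sgd gelwb zmdj ncsps oswb znp
Final line count: 7

Answer: 7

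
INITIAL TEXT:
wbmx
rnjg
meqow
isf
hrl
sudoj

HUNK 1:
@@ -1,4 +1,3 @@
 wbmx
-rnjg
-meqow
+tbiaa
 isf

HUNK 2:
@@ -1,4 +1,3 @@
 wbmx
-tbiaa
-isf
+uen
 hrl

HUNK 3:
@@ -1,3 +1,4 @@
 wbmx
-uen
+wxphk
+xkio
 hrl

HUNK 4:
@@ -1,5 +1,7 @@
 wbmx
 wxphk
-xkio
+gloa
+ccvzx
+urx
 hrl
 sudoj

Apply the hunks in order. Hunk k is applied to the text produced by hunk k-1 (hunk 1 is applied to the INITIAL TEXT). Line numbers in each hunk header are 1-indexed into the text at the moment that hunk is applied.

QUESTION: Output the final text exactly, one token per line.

Answer: wbmx
wxphk
gloa
ccvzx
urx
hrl
sudoj

Derivation:
Hunk 1: at line 1 remove [rnjg,meqow] add [tbiaa] -> 5 lines: wbmx tbiaa isf hrl sudoj
Hunk 2: at line 1 remove [tbiaa,isf] add [uen] -> 4 lines: wbmx uen hrl sudoj
Hunk 3: at line 1 remove [uen] add [wxphk,xkio] -> 5 lines: wbmx wxphk xkio hrl sudoj
Hunk 4: at line 1 remove [xkio] add [gloa,ccvzx,urx] -> 7 lines: wbmx wxphk gloa ccvzx urx hrl sudoj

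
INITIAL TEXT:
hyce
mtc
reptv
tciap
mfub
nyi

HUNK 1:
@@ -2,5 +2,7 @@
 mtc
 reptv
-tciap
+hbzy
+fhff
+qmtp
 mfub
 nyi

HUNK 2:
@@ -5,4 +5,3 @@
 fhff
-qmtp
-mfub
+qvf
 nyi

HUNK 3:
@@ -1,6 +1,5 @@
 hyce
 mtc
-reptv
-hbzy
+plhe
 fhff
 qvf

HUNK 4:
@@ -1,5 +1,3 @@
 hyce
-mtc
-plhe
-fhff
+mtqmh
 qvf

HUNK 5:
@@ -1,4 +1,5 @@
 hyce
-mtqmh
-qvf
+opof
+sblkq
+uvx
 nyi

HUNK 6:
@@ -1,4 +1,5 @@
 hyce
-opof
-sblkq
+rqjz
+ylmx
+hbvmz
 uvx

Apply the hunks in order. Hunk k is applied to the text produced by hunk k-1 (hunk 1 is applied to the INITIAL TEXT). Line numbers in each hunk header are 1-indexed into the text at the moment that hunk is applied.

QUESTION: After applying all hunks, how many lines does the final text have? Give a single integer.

Answer: 6

Derivation:
Hunk 1: at line 2 remove [tciap] add [hbzy,fhff,qmtp] -> 8 lines: hyce mtc reptv hbzy fhff qmtp mfub nyi
Hunk 2: at line 5 remove [qmtp,mfub] add [qvf] -> 7 lines: hyce mtc reptv hbzy fhff qvf nyi
Hunk 3: at line 1 remove [reptv,hbzy] add [plhe] -> 6 lines: hyce mtc plhe fhff qvf nyi
Hunk 4: at line 1 remove [mtc,plhe,fhff] add [mtqmh] -> 4 lines: hyce mtqmh qvf nyi
Hunk 5: at line 1 remove [mtqmh,qvf] add [opof,sblkq,uvx] -> 5 lines: hyce opof sblkq uvx nyi
Hunk 6: at line 1 remove [opof,sblkq] add [rqjz,ylmx,hbvmz] -> 6 lines: hyce rqjz ylmx hbvmz uvx nyi
Final line count: 6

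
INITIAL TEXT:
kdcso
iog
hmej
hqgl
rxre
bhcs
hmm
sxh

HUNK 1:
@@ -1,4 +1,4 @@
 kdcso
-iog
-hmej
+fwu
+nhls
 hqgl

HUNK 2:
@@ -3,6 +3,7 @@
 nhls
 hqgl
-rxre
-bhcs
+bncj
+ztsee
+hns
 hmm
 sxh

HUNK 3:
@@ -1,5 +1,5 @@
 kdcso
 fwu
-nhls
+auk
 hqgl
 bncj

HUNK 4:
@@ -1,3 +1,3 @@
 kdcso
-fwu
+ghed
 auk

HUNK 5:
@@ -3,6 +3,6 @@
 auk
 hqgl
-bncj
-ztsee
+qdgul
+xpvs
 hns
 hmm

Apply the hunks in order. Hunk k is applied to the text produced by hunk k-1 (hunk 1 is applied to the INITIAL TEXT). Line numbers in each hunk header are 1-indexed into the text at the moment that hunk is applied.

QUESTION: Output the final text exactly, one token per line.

Answer: kdcso
ghed
auk
hqgl
qdgul
xpvs
hns
hmm
sxh

Derivation:
Hunk 1: at line 1 remove [iog,hmej] add [fwu,nhls] -> 8 lines: kdcso fwu nhls hqgl rxre bhcs hmm sxh
Hunk 2: at line 3 remove [rxre,bhcs] add [bncj,ztsee,hns] -> 9 lines: kdcso fwu nhls hqgl bncj ztsee hns hmm sxh
Hunk 3: at line 1 remove [nhls] add [auk] -> 9 lines: kdcso fwu auk hqgl bncj ztsee hns hmm sxh
Hunk 4: at line 1 remove [fwu] add [ghed] -> 9 lines: kdcso ghed auk hqgl bncj ztsee hns hmm sxh
Hunk 5: at line 3 remove [bncj,ztsee] add [qdgul,xpvs] -> 9 lines: kdcso ghed auk hqgl qdgul xpvs hns hmm sxh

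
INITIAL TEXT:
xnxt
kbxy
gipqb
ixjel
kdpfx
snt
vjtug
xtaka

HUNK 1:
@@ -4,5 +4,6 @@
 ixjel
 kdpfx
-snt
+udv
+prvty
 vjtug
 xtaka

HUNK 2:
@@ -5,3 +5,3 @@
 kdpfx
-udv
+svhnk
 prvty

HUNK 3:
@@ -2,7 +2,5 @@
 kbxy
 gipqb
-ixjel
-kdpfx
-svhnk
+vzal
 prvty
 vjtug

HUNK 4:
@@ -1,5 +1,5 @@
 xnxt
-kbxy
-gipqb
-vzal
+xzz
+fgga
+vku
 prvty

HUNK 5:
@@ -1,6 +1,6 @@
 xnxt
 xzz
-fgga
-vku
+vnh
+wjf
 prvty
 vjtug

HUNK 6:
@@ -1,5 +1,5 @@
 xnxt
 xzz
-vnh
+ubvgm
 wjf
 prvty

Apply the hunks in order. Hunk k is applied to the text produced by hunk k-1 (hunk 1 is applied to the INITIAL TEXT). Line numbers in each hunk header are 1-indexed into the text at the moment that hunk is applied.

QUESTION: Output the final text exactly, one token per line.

Answer: xnxt
xzz
ubvgm
wjf
prvty
vjtug
xtaka

Derivation:
Hunk 1: at line 4 remove [snt] add [udv,prvty] -> 9 lines: xnxt kbxy gipqb ixjel kdpfx udv prvty vjtug xtaka
Hunk 2: at line 5 remove [udv] add [svhnk] -> 9 lines: xnxt kbxy gipqb ixjel kdpfx svhnk prvty vjtug xtaka
Hunk 3: at line 2 remove [ixjel,kdpfx,svhnk] add [vzal] -> 7 lines: xnxt kbxy gipqb vzal prvty vjtug xtaka
Hunk 4: at line 1 remove [kbxy,gipqb,vzal] add [xzz,fgga,vku] -> 7 lines: xnxt xzz fgga vku prvty vjtug xtaka
Hunk 5: at line 1 remove [fgga,vku] add [vnh,wjf] -> 7 lines: xnxt xzz vnh wjf prvty vjtug xtaka
Hunk 6: at line 1 remove [vnh] add [ubvgm] -> 7 lines: xnxt xzz ubvgm wjf prvty vjtug xtaka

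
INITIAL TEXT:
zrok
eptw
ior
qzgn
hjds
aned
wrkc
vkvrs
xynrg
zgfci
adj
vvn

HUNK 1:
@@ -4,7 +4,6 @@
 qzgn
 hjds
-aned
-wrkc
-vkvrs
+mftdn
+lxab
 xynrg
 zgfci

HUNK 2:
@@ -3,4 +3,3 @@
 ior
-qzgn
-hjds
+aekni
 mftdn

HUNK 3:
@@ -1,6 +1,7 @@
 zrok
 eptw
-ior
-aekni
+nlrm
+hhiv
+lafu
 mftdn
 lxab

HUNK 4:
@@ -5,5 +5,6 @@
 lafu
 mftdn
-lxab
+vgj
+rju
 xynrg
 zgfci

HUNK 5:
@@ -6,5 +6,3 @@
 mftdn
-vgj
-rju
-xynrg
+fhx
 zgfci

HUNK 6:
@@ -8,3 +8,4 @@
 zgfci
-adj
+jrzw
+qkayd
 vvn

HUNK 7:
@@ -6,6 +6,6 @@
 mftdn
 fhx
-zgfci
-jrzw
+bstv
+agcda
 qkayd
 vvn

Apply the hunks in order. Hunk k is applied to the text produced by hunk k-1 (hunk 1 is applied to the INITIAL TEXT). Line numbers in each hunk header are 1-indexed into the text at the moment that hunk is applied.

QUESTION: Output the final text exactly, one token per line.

Hunk 1: at line 4 remove [aned,wrkc,vkvrs] add [mftdn,lxab] -> 11 lines: zrok eptw ior qzgn hjds mftdn lxab xynrg zgfci adj vvn
Hunk 2: at line 3 remove [qzgn,hjds] add [aekni] -> 10 lines: zrok eptw ior aekni mftdn lxab xynrg zgfci adj vvn
Hunk 3: at line 1 remove [ior,aekni] add [nlrm,hhiv,lafu] -> 11 lines: zrok eptw nlrm hhiv lafu mftdn lxab xynrg zgfci adj vvn
Hunk 4: at line 5 remove [lxab] add [vgj,rju] -> 12 lines: zrok eptw nlrm hhiv lafu mftdn vgj rju xynrg zgfci adj vvn
Hunk 5: at line 6 remove [vgj,rju,xynrg] add [fhx] -> 10 lines: zrok eptw nlrm hhiv lafu mftdn fhx zgfci adj vvn
Hunk 6: at line 8 remove [adj] add [jrzw,qkayd] -> 11 lines: zrok eptw nlrm hhiv lafu mftdn fhx zgfci jrzw qkayd vvn
Hunk 7: at line 6 remove [zgfci,jrzw] add [bstv,agcda] -> 11 lines: zrok eptw nlrm hhiv lafu mftdn fhx bstv agcda qkayd vvn

Answer: zrok
eptw
nlrm
hhiv
lafu
mftdn
fhx
bstv
agcda
qkayd
vvn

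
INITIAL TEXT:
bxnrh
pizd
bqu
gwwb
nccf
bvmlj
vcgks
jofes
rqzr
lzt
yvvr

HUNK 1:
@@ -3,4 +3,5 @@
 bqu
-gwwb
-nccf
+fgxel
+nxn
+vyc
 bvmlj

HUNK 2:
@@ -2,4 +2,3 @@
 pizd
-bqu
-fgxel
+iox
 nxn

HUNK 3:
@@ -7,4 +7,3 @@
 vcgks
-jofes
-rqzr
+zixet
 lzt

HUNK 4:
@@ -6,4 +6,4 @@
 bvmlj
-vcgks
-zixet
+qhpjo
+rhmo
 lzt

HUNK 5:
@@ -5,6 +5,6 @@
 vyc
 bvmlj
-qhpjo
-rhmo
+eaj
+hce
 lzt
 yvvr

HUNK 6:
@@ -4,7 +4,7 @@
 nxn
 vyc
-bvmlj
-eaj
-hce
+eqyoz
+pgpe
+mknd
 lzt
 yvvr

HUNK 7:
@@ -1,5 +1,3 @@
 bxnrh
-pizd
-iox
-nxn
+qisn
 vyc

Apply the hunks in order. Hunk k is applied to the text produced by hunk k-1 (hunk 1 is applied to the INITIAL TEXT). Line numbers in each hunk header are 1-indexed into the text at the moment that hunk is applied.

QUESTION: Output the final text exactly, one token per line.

Hunk 1: at line 3 remove [gwwb,nccf] add [fgxel,nxn,vyc] -> 12 lines: bxnrh pizd bqu fgxel nxn vyc bvmlj vcgks jofes rqzr lzt yvvr
Hunk 2: at line 2 remove [bqu,fgxel] add [iox] -> 11 lines: bxnrh pizd iox nxn vyc bvmlj vcgks jofes rqzr lzt yvvr
Hunk 3: at line 7 remove [jofes,rqzr] add [zixet] -> 10 lines: bxnrh pizd iox nxn vyc bvmlj vcgks zixet lzt yvvr
Hunk 4: at line 6 remove [vcgks,zixet] add [qhpjo,rhmo] -> 10 lines: bxnrh pizd iox nxn vyc bvmlj qhpjo rhmo lzt yvvr
Hunk 5: at line 5 remove [qhpjo,rhmo] add [eaj,hce] -> 10 lines: bxnrh pizd iox nxn vyc bvmlj eaj hce lzt yvvr
Hunk 6: at line 4 remove [bvmlj,eaj,hce] add [eqyoz,pgpe,mknd] -> 10 lines: bxnrh pizd iox nxn vyc eqyoz pgpe mknd lzt yvvr
Hunk 7: at line 1 remove [pizd,iox,nxn] add [qisn] -> 8 lines: bxnrh qisn vyc eqyoz pgpe mknd lzt yvvr

Answer: bxnrh
qisn
vyc
eqyoz
pgpe
mknd
lzt
yvvr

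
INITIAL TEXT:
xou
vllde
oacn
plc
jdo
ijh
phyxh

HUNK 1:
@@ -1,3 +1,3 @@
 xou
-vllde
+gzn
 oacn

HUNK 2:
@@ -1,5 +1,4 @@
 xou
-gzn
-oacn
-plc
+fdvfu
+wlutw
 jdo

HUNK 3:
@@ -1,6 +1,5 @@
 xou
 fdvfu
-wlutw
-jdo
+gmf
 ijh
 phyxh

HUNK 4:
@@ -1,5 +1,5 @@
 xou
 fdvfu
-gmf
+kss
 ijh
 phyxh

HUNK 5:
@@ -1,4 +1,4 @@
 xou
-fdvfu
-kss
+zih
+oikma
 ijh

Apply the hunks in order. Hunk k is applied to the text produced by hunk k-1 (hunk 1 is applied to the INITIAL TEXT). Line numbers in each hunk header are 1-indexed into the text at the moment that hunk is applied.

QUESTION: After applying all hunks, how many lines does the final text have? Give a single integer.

Answer: 5

Derivation:
Hunk 1: at line 1 remove [vllde] add [gzn] -> 7 lines: xou gzn oacn plc jdo ijh phyxh
Hunk 2: at line 1 remove [gzn,oacn,plc] add [fdvfu,wlutw] -> 6 lines: xou fdvfu wlutw jdo ijh phyxh
Hunk 3: at line 1 remove [wlutw,jdo] add [gmf] -> 5 lines: xou fdvfu gmf ijh phyxh
Hunk 4: at line 1 remove [gmf] add [kss] -> 5 lines: xou fdvfu kss ijh phyxh
Hunk 5: at line 1 remove [fdvfu,kss] add [zih,oikma] -> 5 lines: xou zih oikma ijh phyxh
Final line count: 5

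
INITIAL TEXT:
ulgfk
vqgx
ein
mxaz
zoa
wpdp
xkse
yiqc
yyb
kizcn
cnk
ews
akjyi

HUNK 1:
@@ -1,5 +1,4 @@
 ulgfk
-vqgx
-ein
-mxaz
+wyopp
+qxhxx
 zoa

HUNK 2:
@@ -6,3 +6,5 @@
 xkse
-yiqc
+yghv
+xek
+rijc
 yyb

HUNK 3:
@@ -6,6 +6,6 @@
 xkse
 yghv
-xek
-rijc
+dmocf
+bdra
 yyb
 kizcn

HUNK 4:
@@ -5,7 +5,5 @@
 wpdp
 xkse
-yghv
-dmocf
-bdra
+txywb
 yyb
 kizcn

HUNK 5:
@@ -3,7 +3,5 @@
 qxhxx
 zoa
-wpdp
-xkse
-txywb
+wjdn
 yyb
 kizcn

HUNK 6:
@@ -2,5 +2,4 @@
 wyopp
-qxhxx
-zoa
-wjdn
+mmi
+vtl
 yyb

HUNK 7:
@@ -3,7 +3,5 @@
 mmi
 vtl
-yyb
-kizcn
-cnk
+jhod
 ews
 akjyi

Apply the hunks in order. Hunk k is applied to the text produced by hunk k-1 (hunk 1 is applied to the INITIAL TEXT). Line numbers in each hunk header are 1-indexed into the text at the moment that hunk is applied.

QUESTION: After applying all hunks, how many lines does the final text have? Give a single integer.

Hunk 1: at line 1 remove [vqgx,ein,mxaz] add [wyopp,qxhxx] -> 12 lines: ulgfk wyopp qxhxx zoa wpdp xkse yiqc yyb kizcn cnk ews akjyi
Hunk 2: at line 6 remove [yiqc] add [yghv,xek,rijc] -> 14 lines: ulgfk wyopp qxhxx zoa wpdp xkse yghv xek rijc yyb kizcn cnk ews akjyi
Hunk 3: at line 6 remove [xek,rijc] add [dmocf,bdra] -> 14 lines: ulgfk wyopp qxhxx zoa wpdp xkse yghv dmocf bdra yyb kizcn cnk ews akjyi
Hunk 4: at line 5 remove [yghv,dmocf,bdra] add [txywb] -> 12 lines: ulgfk wyopp qxhxx zoa wpdp xkse txywb yyb kizcn cnk ews akjyi
Hunk 5: at line 3 remove [wpdp,xkse,txywb] add [wjdn] -> 10 lines: ulgfk wyopp qxhxx zoa wjdn yyb kizcn cnk ews akjyi
Hunk 6: at line 2 remove [qxhxx,zoa,wjdn] add [mmi,vtl] -> 9 lines: ulgfk wyopp mmi vtl yyb kizcn cnk ews akjyi
Hunk 7: at line 3 remove [yyb,kizcn,cnk] add [jhod] -> 7 lines: ulgfk wyopp mmi vtl jhod ews akjyi
Final line count: 7

Answer: 7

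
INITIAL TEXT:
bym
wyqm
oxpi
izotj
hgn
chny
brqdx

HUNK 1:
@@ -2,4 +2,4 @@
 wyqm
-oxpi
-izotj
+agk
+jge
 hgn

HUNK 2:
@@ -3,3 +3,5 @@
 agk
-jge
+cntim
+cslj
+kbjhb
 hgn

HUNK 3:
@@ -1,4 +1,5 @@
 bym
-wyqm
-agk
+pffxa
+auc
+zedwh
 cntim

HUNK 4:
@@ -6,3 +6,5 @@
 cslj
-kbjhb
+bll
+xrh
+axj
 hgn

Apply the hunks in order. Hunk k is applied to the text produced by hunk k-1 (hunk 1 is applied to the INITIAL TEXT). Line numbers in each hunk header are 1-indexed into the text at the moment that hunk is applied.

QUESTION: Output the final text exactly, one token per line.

Answer: bym
pffxa
auc
zedwh
cntim
cslj
bll
xrh
axj
hgn
chny
brqdx

Derivation:
Hunk 1: at line 2 remove [oxpi,izotj] add [agk,jge] -> 7 lines: bym wyqm agk jge hgn chny brqdx
Hunk 2: at line 3 remove [jge] add [cntim,cslj,kbjhb] -> 9 lines: bym wyqm agk cntim cslj kbjhb hgn chny brqdx
Hunk 3: at line 1 remove [wyqm,agk] add [pffxa,auc,zedwh] -> 10 lines: bym pffxa auc zedwh cntim cslj kbjhb hgn chny brqdx
Hunk 4: at line 6 remove [kbjhb] add [bll,xrh,axj] -> 12 lines: bym pffxa auc zedwh cntim cslj bll xrh axj hgn chny brqdx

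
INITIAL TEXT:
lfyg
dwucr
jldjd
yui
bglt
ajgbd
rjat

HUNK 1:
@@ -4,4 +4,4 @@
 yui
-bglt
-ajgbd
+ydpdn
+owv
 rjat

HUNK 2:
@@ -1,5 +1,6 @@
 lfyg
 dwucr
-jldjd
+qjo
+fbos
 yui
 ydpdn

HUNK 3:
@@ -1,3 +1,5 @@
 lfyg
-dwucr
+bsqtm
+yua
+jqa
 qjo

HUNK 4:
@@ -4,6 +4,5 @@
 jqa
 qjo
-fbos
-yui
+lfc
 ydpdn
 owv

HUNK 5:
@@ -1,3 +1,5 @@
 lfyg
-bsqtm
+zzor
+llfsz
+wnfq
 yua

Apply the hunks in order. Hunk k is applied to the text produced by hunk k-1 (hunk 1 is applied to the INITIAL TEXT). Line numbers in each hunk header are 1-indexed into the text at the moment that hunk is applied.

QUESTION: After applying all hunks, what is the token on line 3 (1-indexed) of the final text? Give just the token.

Answer: llfsz

Derivation:
Hunk 1: at line 4 remove [bglt,ajgbd] add [ydpdn,owv] -> 7 lines: lfyg dwucr jldjd yui ydpdn owv rjat
Hunk 2: at line 1 remove [jldjd] add [qjo,fbos] -> 8 lines: lfyg dwucr qjo fbos yui ydpdn owv rjat
Hunk 3: at line 1 remove [dwucr] add [bsqtm,yua,jqa] -> 10 lines: lfyg bsqtm yua jqa qjo fbos yui ydpdn owv rjat
Hunk 4: at line 4 remove [fbos,yui] add [lfc] -> 9 lines: lfyg bsqtm yua jqa qjo lfc ydpdn owv rjat
Hunk 5: at line 1 remove [bsqtm] add [zzor,llfsz,wnfq] -> 11 lines: lfyg zzor llfsz wnfq yua jqa qjo lfc ydpdn owv rjat
Final line 3: llfsz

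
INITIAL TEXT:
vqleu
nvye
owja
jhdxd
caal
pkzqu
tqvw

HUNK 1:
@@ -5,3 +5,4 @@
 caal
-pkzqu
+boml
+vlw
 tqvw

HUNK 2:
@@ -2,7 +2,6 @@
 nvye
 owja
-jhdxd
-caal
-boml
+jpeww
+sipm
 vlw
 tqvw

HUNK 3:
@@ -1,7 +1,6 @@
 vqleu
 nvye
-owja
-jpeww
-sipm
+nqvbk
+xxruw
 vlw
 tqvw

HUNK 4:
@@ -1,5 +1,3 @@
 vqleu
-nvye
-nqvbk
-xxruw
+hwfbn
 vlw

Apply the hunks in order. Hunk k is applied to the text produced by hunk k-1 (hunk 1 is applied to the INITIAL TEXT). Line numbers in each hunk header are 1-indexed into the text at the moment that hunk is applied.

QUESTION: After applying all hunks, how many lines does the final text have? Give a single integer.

Hunk 1: at line 5 remove [pkzqu] add [boml,vlw] -> 8 lines: vqleu nvye owja jhdxd caal boml vlw tqvw
Hunk 2: at line 2 remove [jhdxd,caal,boml] add [jpeww,sipm] -> 7 lines: vqleu nvye owja jpeww sipm vlw tqvw
Hunk 3: at line 1 remove [owja,jpeww,sipm] add [nqvbk,xxruw] -> 6 lines: vqleu nvye nqvbk xxruw vlw tqvw
Hunk 4: at line 1 remove [nvye,nqvbk,xxruw] add [hwfbn] -> 4 lines: vqleu hwfbn vlw tqvw
Final line count: 4

Answer: 4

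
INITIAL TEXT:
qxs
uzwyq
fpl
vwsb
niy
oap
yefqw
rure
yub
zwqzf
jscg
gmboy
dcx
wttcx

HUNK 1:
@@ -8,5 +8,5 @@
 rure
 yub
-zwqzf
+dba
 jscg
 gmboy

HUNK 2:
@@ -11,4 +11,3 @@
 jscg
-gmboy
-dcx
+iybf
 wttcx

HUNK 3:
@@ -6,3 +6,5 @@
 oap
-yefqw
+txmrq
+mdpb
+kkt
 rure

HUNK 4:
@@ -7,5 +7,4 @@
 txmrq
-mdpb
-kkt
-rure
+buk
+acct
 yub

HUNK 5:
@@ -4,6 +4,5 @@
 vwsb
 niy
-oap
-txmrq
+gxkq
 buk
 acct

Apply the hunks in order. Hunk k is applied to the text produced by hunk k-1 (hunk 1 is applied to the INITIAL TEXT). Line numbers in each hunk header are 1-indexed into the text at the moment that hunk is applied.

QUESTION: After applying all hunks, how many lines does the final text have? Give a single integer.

Hunk 1: at line 8 remove [zwqzf] add [dba] -> 14 lines: qxs uzwyq fpl vwsb niy oap yefqw rure yub dba jscg gmboy dcx wttcx
Hunk 2: at line 11 remove [gmboy,dcx] add [iybf] -> 13 lines: qxs uzwyq fpl vwsb niy oap yefqw rure yub dba jscg iybf wttcx
Hunk 3: at line 6 remove [yefqw] add [txmrq,mdpb,kkt] -> 15 lines: qxs uzwyq fpl vwsb niy oap txmrq mdpb kkt rure yub dba jscg iybf wttcx
Hunk 4: at line 7 remove [mdpb,kkt,rure] add [buk,acct] -> 14 lines: qxs uzwyq fpl vwsb niy oap txmrq buk acct yub dba jscg iybf wttcx
Hunk 5: at line 4 remove [oap,txmrq] add [gxkq] -> 13 lines: qxs uzwyq fpl vwsb niy gxkq buk acct yub dba jscg iybf wttcx
Final line count: 13

Answer: 13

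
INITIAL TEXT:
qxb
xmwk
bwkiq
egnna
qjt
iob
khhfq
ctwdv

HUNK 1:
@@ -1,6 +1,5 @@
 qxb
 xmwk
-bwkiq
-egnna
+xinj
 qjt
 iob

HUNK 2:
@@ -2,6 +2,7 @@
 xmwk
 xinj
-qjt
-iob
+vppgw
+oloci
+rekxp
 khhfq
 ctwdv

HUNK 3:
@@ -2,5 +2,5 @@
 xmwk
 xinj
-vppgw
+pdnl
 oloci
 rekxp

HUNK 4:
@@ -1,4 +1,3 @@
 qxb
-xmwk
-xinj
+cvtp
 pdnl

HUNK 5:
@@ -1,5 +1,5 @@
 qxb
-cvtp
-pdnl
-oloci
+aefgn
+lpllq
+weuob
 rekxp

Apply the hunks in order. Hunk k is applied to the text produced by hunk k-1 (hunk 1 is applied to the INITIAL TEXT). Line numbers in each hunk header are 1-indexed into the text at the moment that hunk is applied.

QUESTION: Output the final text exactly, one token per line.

Hunk 1: at line 1 remove [bwkiq,egnna] add [xinj] -> 7 lines: qxb xmwk xinj qjt iob khhfq ctwdv
Hunk 2: at line 2 remove [qjt,iob] add [vppgw,oloci,rekxp] -> 8 lines: qxb xmwk xinj vppgw oloci rekxp khhfq ctwdv
Hunk 3: at line 2 remove [vppgw] add [pdnl] -> 8 lines: qxb xmwk xinj pdnl oloci rekxp khhfq ctwdv
Hunk 4: at line 1 remove [xmwk,xinj] add [cvtp] -> 7 lines: qxb cvtp pdnl oloci rekxp khhfq ctwdv
Hunk 5: at line 1 remove [cvtp,pdnl,oloci] add [aefgn,lpllq,weuob] -> 7 lines: qxb aefgn lpllq weuob rekxp khhfq ctwdv

Answer: qxb
aefgn
lpllq
weuob
rekxp
khhfq
ctwdv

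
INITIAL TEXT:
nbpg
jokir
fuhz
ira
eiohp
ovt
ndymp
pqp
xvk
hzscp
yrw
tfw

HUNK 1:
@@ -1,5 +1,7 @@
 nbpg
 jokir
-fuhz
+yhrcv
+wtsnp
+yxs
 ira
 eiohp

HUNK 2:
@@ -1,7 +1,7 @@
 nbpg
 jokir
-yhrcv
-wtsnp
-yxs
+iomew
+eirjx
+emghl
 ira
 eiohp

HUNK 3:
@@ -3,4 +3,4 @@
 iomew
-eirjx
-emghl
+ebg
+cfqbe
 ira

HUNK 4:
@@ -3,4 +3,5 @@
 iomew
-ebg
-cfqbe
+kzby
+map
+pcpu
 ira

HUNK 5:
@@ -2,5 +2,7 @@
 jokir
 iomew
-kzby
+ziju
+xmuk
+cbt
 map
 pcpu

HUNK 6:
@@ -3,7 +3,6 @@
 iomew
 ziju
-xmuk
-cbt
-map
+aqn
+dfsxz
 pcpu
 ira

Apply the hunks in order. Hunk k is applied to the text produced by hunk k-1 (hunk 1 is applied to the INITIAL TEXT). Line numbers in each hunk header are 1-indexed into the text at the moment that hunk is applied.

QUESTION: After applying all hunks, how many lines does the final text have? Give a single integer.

Answer: 16

Derivation:
Hunk 1: at line 1 remove [fuhz] add [yhrcv,wtsnp,yxs] -> 14 lines: nbpg jokir yhrcv wtsnp yxs ira eiohp ovt ndymp pqp xvk hzscp yrw tfw
Hunk 2: at line 1 remove [yhrcv,wtsnp,yxs] add [iomew,eirjx,emghl] -> 14 lines: nbpg jokir iomew eirjx emghl ira eiohp ovt ndymp pqp xvk hzscp yrw tfw
Hunk 3: at line 3 remove [eirjx,emghl] add [ebg,cfqbe] -> 14 lines: nbpg jokir iomew ebg cfqbe ira eiohp ovt ndymp pqp xvk hzscp yrw tfw
Hunk 4: at line 3 remove [ebg,cfqbe] add [kzby,map,pcpu] -> 15 lines: nbpg jokir iomew kzby map pcpu ira eiohp ovt ndymp pqp xvk hzscp yrw tfw
Hunk 5: at line 2 remove [kzby] add [ziju,xmuk,cbt] -> 17 lines: nbpg jokir iomew ziju xmuk cbt map pcpu ira eiohp ovt ndymp pqp xvk hzscp yrw tfw
Hunk 6: at line 3 remove [xmuk,cbt,map] add [aqn,dfsxz] -> 16 lines: nbpg jokir iomew ziju aqn dfsxz pcpu ira eiohp ovt ndymp pqp xvk hzscp yrw tfw
Final line count: 16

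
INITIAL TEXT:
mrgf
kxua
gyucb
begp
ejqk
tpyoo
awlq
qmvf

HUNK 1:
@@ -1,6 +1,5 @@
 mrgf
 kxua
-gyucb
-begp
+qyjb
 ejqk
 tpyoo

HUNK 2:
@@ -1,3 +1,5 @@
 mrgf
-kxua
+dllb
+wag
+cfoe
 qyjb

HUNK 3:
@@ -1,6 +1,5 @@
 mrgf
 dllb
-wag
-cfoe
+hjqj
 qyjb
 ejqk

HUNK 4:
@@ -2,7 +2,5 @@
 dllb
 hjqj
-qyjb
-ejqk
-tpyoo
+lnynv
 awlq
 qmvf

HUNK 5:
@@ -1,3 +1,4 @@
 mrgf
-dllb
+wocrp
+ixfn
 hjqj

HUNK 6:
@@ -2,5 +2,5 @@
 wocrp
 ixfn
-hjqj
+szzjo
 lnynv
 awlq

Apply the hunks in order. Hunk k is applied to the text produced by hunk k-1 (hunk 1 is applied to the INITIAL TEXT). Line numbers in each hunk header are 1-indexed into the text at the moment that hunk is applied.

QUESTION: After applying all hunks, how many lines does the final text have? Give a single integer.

Hunk 1: at line 1 remove [gyucb,begp] add [qyjb] -> 7 lines: mrgf kxua qyjb ejqk tpyoo awlq qmvf
Hunk 2: at line 1 remove [kxua] add [dllb,wag,cfoe] -> 9 lines: mrgf dllb wag cfoe qyjb ejqk tpyoo awlq qmvf
Hunk 3: at line 1 remove [wag,cfoe] add [hjqj] -> 8 lines: mrgf dllb hjqj qyjb ejqk tpyoo awlq qmvf
Hunk 4: at line 2 remove [qyjb,ejqk,tpyoo] add [lnynv] -> 6 lines: mrgf dllb hjqj lnynv awlq qmvf
Hunk 5: at line 1 remove [dllb] add [wocrp,ixfn] -> 7 lines: mrgf wocrp ixfn hjqj lnynv awlq qmvf
Hunk 6: at line 2 remove [hjqj] add [szzjo] -> 7 lines: mrgf wocrp ixfn szzjo lnynv awlq qmvf
Final line count: 7

Answer: 7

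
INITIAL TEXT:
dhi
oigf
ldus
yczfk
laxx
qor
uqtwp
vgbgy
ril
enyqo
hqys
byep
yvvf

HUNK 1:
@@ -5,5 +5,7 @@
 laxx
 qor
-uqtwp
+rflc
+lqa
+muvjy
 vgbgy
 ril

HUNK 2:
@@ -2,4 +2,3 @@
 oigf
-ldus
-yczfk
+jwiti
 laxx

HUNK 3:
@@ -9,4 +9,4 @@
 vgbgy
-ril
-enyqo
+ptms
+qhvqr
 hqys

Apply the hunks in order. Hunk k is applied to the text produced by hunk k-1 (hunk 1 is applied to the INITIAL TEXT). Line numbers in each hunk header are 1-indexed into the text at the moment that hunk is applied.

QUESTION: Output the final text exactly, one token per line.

Hunk 1: at line 5 remove [uqtwp] add [rflc,lqa,muvjy] -> 15 lines: dhi oigf ldus yczfk laxx qor rflc lqa muvjy vgbgy ril enyqo hqys byep yvvf
Hunk 2: at line 2 remove [ldus,yczfk] add [jwiti] -> 14 lines: dhi oigf jwiti laxx qor rflc lqa muvjy vgbgy ril enyqo hqys byep yvvf
Hunk 3: at line 9 remove [ril,enyqo] add [ptms,qhvqr] -> 14 lines: dhi oigf jwiti laxx qor rflc lqa muvjy vgbgy ptms qhvqr hqys byep yvvf

Answer: dhi
oigf
jwiti
laxx
qor
rflc
lqa
muvjy
vgbgy
ptms
qhvqr
hqys
byep
yvvf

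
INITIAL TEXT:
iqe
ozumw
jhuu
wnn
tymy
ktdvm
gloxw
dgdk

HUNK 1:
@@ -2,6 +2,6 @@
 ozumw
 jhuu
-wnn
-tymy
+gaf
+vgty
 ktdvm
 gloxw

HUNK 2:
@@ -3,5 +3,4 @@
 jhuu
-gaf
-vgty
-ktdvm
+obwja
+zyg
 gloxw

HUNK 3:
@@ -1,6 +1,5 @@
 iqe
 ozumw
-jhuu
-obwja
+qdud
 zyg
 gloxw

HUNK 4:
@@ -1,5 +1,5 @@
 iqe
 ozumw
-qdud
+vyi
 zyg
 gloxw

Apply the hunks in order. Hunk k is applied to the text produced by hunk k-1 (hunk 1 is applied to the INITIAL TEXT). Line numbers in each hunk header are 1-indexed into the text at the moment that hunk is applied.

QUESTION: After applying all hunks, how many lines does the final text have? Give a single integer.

Hunk 1: at line 2 remove [wnn,tymy] add [gaf,vgty] -> 8 lines: iqe ozumw jhuu gaf vgty ktdvm gloxw dgdk
Hunk 2: at line 3 remove [gaf,vgty,ktdvm] add [obwja,zyg] -> 7 lines: iqe ozumw jhuu obwja zyg gloxw dgdk
Hunk 3: at line 1 remove [jhuu,obwja] add [qdud] -> 6 lines: iqe ozumw qdud zyg gloxw dgdk
Hunk 4: at line 1 remove [qdud] add [vyi] -> 6 lines: iqe ozumw vyi zyg gloxw dgdk
Final line count: 6

Answer: 6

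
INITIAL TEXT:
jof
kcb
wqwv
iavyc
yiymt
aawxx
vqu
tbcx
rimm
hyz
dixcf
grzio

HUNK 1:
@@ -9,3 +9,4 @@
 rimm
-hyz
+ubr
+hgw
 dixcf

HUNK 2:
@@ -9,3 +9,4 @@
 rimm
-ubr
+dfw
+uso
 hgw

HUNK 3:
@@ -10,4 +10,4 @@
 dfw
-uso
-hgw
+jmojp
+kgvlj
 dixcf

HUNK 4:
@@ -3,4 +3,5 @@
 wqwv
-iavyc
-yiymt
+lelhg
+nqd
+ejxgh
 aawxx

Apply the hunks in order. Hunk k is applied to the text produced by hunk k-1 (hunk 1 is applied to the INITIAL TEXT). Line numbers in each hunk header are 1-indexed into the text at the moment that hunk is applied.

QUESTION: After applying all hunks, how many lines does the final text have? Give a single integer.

Answer: 15

Derivation:
Hunk 1: at line 9 remove [hyz] add [ubr,hgw] -> 13 lines: jof kcb wqwv iavyc yiymt aawxx vqu tbcx rimm ubr hgw dixcf grzio
Hunk 2: at line 9 remove [ubr] add [dfw,uso] -> 14 lines: jof kcb wqwv iavyc yiymt aawxx vqu tbcx rimm dfw uso hgw dixcf grzio
Hunk 3: at line 10 remove [uso,hgw] add [jmojp,kgvlj] -> 14 lines: jof kcb wqwv iavyc yiymt aawxx vqu tbcx rimm dfw jmojp kgvlj dixcf grzio
Hunk 4: at line 3 remove [iavyc,yiymt] add [lelhg,nqd,ejxgh] -> 15 lines: jof kcb wqwv lelhg nqd ejxgh aawxx vqu tbcx rimm dfw jmojp kgvlj dixcf grzio
Final line count: 15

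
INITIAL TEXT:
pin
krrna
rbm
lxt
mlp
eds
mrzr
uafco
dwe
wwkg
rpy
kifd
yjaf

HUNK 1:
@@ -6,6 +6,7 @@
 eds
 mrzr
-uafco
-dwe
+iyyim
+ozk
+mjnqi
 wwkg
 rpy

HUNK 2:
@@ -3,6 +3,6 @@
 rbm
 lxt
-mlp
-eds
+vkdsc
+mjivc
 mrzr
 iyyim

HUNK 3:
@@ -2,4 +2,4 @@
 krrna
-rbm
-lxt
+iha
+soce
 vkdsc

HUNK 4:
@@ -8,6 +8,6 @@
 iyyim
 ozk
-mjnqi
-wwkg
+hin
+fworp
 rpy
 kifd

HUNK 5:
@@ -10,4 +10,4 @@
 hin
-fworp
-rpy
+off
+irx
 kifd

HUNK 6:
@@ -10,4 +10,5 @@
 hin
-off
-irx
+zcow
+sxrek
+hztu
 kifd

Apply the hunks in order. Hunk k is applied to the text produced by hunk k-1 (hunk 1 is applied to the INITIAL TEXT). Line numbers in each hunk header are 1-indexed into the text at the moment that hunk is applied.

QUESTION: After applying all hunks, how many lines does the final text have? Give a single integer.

Hunk 1: at line 6 remove [uafco,dwe] add [iyyim,ozk,mjnqi] -> 14 lines: pin krrna rbm lxt mlp eds mrzr iyyim ozk mjnqi wwkg rpy kifd yjaf
Hunk 2: at line 3 remove [mlp,eds] add [vkdsc,mjivc] -> 14 lines: pin krrna rbm lxt vkdsc mjivc mrzr iyyim ozk mjnqi wwkg rpy kifd yjaf
Hunk 3: at line 2 remove [rbm,lxt] add [iha,soce] -> 14 lines: pin krrna iha soce vkdsc mjivc mrzr iyyim ozk mjnqi wwkg rpy kifd yjaf
Hunk 4: at line 8 remove [mjnqi,wwkg] add [hin,fworp] -> 14 lines: pin krrna iha soce vkdsc mjivc mrzr iyyim ozk hin fworp rpy kifd yjaf
Hunk 5: at line 10 remove [fworp,rpy] add [off,irx] -> 14 lines: pin krrna iha soce vkdsc mjivc mrzr iyyim ozk hin off irx kifd yjaf
Hunk 6: at line 10 remove [off,irx] add [zcow,sxrek,hztu] -> 15 lines: pin krrna iha soce vkdsc mjivc mrzr iyyim ozk hin zcow sxrek hztu kifd yjaf
Final line count: 15

Answer: 15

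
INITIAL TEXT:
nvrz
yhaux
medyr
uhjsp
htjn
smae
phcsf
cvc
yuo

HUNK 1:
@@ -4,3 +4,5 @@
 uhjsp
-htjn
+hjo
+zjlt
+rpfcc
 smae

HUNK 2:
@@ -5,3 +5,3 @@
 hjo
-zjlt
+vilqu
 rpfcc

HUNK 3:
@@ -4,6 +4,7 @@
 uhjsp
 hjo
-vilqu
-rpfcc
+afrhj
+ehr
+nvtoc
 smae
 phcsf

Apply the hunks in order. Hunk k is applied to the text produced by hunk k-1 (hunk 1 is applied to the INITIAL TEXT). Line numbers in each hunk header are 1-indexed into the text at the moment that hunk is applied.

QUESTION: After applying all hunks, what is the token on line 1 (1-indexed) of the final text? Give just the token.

Answer: nvrz

Derivation:
Hunk 1: at line 4 remove [htjn] add [hjo,zjlt,rpfcc] -> 11 lines: nvrz yhaux medyr uhjsp hjo zjlt rpfcc smae phcsf cvc yuo
Hunk 2: at line 5 remove [zjlt] add [vilqu] -> 11 lines: nvrz yhaux medyr uhjsp hjo vilqu rpfcc smae phcsf cvc yuo
Hunk 3: at line 4 remove [vilqu,rpfcc] add [afrhj,ehr,nvtoc] -> 12 lines: nvrz yhaux medyr uhjsp hjo afrhj ehr nvtoc smae phcsf cvc yuo
Final line 1: nvrz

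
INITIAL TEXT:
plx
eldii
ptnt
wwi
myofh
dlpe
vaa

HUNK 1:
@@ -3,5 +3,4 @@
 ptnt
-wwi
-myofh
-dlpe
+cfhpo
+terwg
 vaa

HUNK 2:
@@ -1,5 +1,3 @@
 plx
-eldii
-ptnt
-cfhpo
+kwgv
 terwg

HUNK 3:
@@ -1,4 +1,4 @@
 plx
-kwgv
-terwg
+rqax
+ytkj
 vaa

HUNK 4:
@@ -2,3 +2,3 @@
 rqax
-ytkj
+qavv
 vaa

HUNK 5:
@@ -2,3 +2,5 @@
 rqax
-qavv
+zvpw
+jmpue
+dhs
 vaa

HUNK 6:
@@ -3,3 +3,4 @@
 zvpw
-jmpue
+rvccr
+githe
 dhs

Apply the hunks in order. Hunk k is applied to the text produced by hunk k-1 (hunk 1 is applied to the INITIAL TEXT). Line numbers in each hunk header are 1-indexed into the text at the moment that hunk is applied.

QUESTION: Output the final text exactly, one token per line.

Answer: plx
rqax
zvpw
rvccr
githe
dhs
vaa

Derivation:
Hunk 1: at line 3 remove [wwi,myofh,dlpe] add [cfhpo,terwg] -> 6 lines: plx eldii ptnt cfhpo terwg vaa
Hunk 2: at line 1 remove [eldii,ptnt,cfhpo] add [kwgv] -> 4 lines: plx kwgv terwg vaa
Hunk 3: at line 1 remove [kwgv,terwg] add [rqax,ytkj] -> 4 lines: plx rqax ytkj vaa
Hunk 4: at line 2 remove [ytkj] add [qavv] -> 4 lines: plx rqax qavv vaa
Hunk 5: at line 2 remove [qavv] add [zvpw,jmpue,dhs] -> 6 lines: plx rqax zvpw jmpue dhs vaa
Hunk 6: at line 3 remove [jmpue] add [rvccr,githe] -> 7 lines: plx rqax zvpw rvccr githe dhs vaa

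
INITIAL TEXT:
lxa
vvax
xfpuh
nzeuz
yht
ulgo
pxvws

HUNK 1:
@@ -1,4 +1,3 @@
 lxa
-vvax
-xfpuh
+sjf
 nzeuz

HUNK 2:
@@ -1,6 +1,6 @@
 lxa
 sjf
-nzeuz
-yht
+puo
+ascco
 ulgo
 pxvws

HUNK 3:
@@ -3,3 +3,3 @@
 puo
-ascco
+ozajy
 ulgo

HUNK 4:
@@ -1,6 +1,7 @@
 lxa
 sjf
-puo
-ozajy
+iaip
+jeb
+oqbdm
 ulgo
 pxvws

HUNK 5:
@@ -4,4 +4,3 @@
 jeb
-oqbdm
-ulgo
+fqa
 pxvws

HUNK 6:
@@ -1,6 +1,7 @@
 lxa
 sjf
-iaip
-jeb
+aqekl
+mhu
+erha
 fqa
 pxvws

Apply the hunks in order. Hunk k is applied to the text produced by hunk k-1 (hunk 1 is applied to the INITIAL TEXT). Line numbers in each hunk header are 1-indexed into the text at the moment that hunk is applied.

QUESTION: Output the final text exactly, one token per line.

Hunk 1: at line 1 remove [vvax,xfpuh] add [sjf] -> 6 lines: lxa sjf nzeuz yht ulgo pxvws
Hunk 2: at line 1 remove [nzeuz,yht] add [puo,ascco] -> 6 lines: lxa sjf puo ascco ulgo pxvws
Hunk 3: at line 3 remove [ascco] add [ozajy] -> 6 lines: lxa sjf puo ozajy ulgo pxvws
Hunk 4: at line 1 remove [puo,ozajy] add [iaip,jeb,oqbdm] -> 7 lines: lxa sjf iaip jeb oqbdm ulgo pxvws
Hunk 5: at line 4 remove [oqbdm,ulgo] add [fqa] -> 6 lines: lxa sjf iaip jeb fqa pxvws
Hunk 6: at line 1 remove [iaip,jeb] add [aqekl,mhu,erha] -> 7 lines: lxa sjf aqekl mhu erha fqa pxvws

Answer: lxa
sjf
aqekl
mhu
erha
fqa
pxvws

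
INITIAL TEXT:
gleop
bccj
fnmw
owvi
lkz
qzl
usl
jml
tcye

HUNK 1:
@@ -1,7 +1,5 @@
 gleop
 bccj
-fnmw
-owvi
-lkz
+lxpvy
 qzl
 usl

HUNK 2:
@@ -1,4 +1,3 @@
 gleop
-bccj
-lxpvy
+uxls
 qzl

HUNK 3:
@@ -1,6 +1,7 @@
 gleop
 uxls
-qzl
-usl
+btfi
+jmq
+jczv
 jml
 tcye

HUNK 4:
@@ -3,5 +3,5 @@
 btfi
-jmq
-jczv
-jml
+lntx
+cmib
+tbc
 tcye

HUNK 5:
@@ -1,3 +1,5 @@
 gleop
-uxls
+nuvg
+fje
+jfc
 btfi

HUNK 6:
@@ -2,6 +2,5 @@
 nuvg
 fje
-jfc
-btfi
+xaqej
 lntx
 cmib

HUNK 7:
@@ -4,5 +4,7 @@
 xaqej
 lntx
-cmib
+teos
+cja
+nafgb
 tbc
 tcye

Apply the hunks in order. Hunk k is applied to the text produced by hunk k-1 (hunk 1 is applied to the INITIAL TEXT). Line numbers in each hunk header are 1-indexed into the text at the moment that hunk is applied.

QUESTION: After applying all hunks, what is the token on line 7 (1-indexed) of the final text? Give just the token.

Answer: cja

Derivation:
Hunk 1: at line 1 remove [fnmw,owvi,lkz] add [lxpvy] -> 7 lines: gleop bccj lxpvy qzl usl jml tcye
Hunk 2: at line 1 remove [bccj,lxpvy] add [uxls] -> 6 lines: gleop uxls qzl usl jml tcye
Hunk 3: at line 1 remove [qzl,usl] add [btfi,jmq,jczv] -> 7 lines: gleop uxls btfi jmq jczv jml tcye
Hunk 4: at line 3 remove [jmq,jczv,jml] add [lntx,cmib,tbc] -> 7 lines: gleop uxls btfi lntx cmib tbc tcye
Hunk 5: at line 1 remove [uxls] add [nuvg,fje,jfc] -> 9 lines: gleop nuvg fje jfc btfi lntx cmib tbc tcye
Hunk 6: at line 2 remove [jfc,btfi] add [xaqej] -> 8 lines: gleop nuvg fje xaqej lntx cmib tbc tcye
Hunk 7: at line 4 remove [cmib] add [teos,cja,nafgb] -> 10 lines: gleop nuvg fje xaqej lntx teos cja nafgb tbc tcye
Final line 7: cja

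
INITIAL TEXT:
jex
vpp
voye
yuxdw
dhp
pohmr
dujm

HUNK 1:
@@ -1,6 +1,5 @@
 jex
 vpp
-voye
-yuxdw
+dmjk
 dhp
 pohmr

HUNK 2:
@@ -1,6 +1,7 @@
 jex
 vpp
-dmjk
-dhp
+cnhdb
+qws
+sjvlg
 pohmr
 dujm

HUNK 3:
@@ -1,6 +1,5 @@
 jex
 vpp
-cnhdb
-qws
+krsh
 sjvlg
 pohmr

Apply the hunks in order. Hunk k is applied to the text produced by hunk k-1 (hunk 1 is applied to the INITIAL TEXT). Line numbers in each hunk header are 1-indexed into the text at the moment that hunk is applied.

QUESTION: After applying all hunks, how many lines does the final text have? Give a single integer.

Hunk 1: at line 1 remove [voye,yuxdw] add [dmjk] -> 6 lines: jex vpp dmjk dhp pohmr dujm
Hunk 2: at line 1 remove [dmjk,dhp] add [cnhdb,qws,sjvlg] -> 7 lines: jex vpp cnhdb qws sjvlg pohmr dujm
Hunk 3: at line 1 remove [cnhdb,qws] add [krsh] -> 6 lines: jex vpp krsh sjvlg pohmr dujm
Final line count: 6

Answer: 6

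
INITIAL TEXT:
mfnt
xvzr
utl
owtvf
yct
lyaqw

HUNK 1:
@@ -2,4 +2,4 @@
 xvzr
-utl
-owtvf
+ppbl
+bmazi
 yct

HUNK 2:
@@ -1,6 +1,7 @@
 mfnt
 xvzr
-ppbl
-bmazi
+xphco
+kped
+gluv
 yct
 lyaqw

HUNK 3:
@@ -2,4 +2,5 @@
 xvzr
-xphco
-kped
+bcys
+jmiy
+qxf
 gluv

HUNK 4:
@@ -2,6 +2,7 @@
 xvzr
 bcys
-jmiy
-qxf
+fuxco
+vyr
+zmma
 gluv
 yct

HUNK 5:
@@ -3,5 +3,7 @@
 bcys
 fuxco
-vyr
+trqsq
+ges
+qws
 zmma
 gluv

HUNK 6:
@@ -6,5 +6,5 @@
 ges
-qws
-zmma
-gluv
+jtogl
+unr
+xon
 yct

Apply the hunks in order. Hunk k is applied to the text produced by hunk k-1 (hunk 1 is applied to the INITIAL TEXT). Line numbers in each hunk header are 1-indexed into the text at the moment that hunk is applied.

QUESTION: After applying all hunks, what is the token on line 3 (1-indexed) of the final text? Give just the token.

Answer: bcys

Derivation:
Hunk 1: at line 2 remove [utl,owtvf] add [ppbl,bmazi] -> 6 lines: mfnt xvzr ppbl bmazi yct lyaqw
Hunk 2: at line 1 remove [ppbl,bmazi] add [xphco,kped,gluv] -> 7 lines: mfnt xvzr xphco kped gluv yct lyaqw
Hunk 3: at line 2 remove [xphco,kped] add [bcys,jmiy,qxf] -> 8 lines: mfnt xvzr bcys jmiy qxf gluv yct lyaqw
Hunk 4: at line 2 remove [jmiy,qxf] add [fuxco,vyr,zmma] -> 9 lines: mfnt xvzr bcys fuxco vyr zmma gluv yct lyaqw
Hunk 5: at line 3 remove [vyr] add [trqsq,ges,qws] -> 11 lines: mfnt xvzr bcys fuxco trqsq ges qws zmma gluv yct lyaqw
Hunk 6: at line 6 remove [qws,zmma,gluv] add [jtogl,unr,xon] -> 11 lines: mfnt xvzr bcys fuxco trqsq ges jtogl unr xon yct lyaqw
Final line 3: bcys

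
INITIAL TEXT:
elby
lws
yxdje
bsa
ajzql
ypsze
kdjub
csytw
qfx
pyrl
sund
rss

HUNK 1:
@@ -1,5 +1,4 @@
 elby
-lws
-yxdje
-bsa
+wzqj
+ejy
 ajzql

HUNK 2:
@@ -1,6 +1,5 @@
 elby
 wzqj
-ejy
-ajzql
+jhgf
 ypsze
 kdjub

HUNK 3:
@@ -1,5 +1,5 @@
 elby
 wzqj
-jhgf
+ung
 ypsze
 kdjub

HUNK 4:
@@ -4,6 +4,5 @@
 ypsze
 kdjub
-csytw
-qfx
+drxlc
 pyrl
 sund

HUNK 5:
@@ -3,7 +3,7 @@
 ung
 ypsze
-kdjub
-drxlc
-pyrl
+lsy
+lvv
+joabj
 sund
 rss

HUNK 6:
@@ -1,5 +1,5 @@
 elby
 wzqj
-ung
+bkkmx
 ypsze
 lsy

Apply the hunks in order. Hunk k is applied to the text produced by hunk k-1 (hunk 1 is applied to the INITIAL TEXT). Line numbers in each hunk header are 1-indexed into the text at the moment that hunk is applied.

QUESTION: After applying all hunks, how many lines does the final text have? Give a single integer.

Hunk 1: at line 1 remove [lws,yxdje,bsa] add [wzqj,ejy] -> 11 lines: elby wzqj ejy ajzql ypsze kdjub csytw qfx pyrl sund rss
Hunk 2: at line 1 remove [ejy,ajzql] add [jhgf] -> 10 lines: elby wzqj jhgf ypsze kdjub csytw qfx pyrl sund rss
Hunk 3: at line 1 remove [jhgf] add [ung] -> 10 lines: elby wzqj ung ypsze kdjub csytw qfx pyrl sund rss
Hunk 4: at line 4 remove [csytw,qfx] add [drxlc] -> 9 lines: elby wzqj ung ypsze kdjub drxlc pyrl sund rss
Hunk 5: at line 3 remove [kdjub,drxlc,pyrl] add [lsy,lvv,joabj] -> 9 lines: elby wzqj ung ypsze lsy lvv joabj sund rss
Hunk 6: at line 1 remove [ung] add [bkkmx] -> 9 lines: elby wzqj bkkmx ypsze lsy lvv joabj sund rss
Final line count: 9

Answer: 9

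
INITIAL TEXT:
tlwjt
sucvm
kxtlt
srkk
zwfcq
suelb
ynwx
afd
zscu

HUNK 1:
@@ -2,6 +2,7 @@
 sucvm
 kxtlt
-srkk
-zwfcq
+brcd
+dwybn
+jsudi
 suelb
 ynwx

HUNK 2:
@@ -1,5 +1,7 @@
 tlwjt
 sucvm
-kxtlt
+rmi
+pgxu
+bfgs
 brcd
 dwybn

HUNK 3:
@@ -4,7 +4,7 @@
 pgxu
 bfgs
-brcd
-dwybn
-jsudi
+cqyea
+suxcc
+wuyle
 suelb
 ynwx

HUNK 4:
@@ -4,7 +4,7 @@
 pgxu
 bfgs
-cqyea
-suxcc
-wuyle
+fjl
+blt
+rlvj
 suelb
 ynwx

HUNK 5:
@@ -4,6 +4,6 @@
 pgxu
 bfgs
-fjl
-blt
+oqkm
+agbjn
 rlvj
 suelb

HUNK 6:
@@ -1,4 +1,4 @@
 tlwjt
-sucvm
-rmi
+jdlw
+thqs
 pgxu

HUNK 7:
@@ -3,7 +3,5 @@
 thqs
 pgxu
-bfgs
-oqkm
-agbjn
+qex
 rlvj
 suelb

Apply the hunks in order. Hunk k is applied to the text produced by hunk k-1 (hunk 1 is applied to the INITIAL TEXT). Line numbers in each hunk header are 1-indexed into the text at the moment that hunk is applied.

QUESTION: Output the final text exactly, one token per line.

Hunk 1: at line 2 remove [srkk,zwfcq] add [brcd,dwybn,jsudi] -> 10 lines: tlwjt sucvm kxtlt brcd dwybn jsudi suelb ynwx afd zscu
Hunk 2: at line 1 remove [kxtlt] add [rmi,pgxu,bfgs] -> 12 lines: tlwjt sucvm rmi pgxu bfgs brcd dwybn jsudi suelb ynwx afd zscu
Hunk 3: at line 4 remove [brcd,dwybn,jsudi] add [cqyea,suxcc,wuyle] -> 12 lines: tlwjt sucvm rmi pgxu bfgs cqyea suxcc wuyle suelb ynwx afd zscu
Hunk 4: at line 4 remove [cqyea,suxcc,wuyle] add [fjl,blt,rlvj] -> 12 lines: tlwjt sucvm rmi pgxu bfgs fjl blt rlvj suelb ynwx afd zscu
Hunk 5: at line 4 remove [fjl,blt] add [oqkm,agbjn] -> 12 lines: tlwjt sucvm rmi pgxu bfgs oqkm agbjn rlvj suelb ynwx afd zscu
Hunk 6: at line 1 remove [sucvm,rmi] add [jdlw,thqs] -> 12 lines: tlwjt jdlw thqs pgxu bfgs oqkm agbjn rlvj suelb ynwx afd zscu
Hunk 7: at line 3 remove [bfgs,oqkm,agbjn] add [qex] -> 10 lines: tlwjt jdlw thqs pgxu qex rlvj suelb ynwx afd zscu

Answer: tlwjt
jdlw
thqs
pgxu
qex
rlvj
suelb
ynwx
afd
zscu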